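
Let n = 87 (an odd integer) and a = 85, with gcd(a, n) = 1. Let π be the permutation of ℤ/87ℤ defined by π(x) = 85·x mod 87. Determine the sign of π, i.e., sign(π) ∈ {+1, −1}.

-1

Orbit of 13 under x↦85x: [13, 61, 52, 70, 34, 19, 49]… (length divides ord_87(85)).
6 cycles of lengths [28, 28, 28, 1, 1, 1].
n − c = 87 − 6 = 81; sign = (−1)^81 = -1.
Via Zolotarev, sign(π_{85}) = (85|87) = -1.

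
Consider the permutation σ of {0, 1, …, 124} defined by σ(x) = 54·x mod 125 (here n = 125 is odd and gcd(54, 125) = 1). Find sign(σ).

+1

Orbit of 96 under x↦54x: [96, 59, 61, 44, 1, 54, 41]… (length divides ord_125(54)).
The orbit structure of x ↦ 54x mod 125: 7 orbits of sizes [50, 50, 10, 10, 2, 2, 1].
Σ(ℓ_i−1) = 125−7 = 118; sign = (−1)^118 = +1.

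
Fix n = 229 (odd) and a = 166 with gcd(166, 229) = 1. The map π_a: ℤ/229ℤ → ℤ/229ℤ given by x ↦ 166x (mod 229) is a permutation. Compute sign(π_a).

-1

Trace 28: π^k(28) = [28, 68, 67, 130, 54, 33, 211] for k=0..6.
π_166 has 2 disjoint cycles with lengths [228, 1] on {0,…,228}.
With 2 cycles on 229 points, sign = (−1)^{229−2} = -1.
Via Zolotarev, sign(π_{166}) = (166|229) = -1.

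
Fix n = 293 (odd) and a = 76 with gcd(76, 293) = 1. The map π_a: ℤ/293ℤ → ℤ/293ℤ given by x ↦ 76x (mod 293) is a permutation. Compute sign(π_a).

Trace 212: π^k(212) = [212, 290, 65, 252, 107, 221, 95] for k=0..6.
Decompose π into cycles: lengths [292, 1] (2 cycles, including the fixed point 0).
2 cycles on 293: each ℓ→(−1)^(ℓ−1), product (−1)^291 = -1.

-1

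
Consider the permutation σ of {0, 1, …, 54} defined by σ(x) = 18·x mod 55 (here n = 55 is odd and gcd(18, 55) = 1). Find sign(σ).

+1

Start at x=9: 9 → 52 → 1 → 18 → 49 → 2 → 36 → … (one orbit).
Cycle lengths of π_18 on ℤ/55ℤ: [20, 20, 10, 4, 1]; 5 cycles in total.
Σ(ℓ_i−1) = 55−5 = 50; sign = (−1)^50 = +1.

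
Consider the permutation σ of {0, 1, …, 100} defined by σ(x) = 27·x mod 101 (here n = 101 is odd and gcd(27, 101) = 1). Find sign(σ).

Orbit of 99 under x↦27x: [99, 47, 57, 24, 42, 23, 15]… (length divides ord_101(27)).
Cycle lengths of π_27 on ℤ/101ℤ: [100, 1]; 2 cycles in total.
n − c = 101 − 2 = 99; sign = (−1)^99 = -1.
(27|101)_J = -1 (Zolotarev's lemma cross-check).

-1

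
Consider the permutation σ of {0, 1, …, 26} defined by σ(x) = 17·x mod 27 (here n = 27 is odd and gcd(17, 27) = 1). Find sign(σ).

Orbit of 17 under x↦17x: [17, 19, 26, 10, 8, 1]… (length divides ord_27(17)).
π_17 has 8 disjoint cycles with lengths [6, 6, 6, 2, 2, 2, 2, 1] on {0,…,26}.
Σ(ℓ_i−1) = 27−8 = 19; sign = (−1)^19 = -1.

-1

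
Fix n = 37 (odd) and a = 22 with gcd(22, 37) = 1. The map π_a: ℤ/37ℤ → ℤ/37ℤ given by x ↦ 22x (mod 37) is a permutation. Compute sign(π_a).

-1

Trace 19: π^k(19) = [19, 11, 20, 33, 23, 25, 32] for k=0..6.
The orbit structure of x ↦ 22x mod 37: 2 orbits of sizes [36, 1].
2 cycles on 37: each ℓ→(−1)^(ℓ−1), product (−1)^35 = -1.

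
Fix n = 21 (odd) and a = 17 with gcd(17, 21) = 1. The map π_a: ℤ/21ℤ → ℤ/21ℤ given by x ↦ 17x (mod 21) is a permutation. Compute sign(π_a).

+1

Trace 4: π^k(4) = [4, 5, 1, 17, 16, 20] for k=0..5.
The orbit structure of x ↦ 17x mod 21: 5 orbits of sizes [6, 6, 6, 2, 1].
5 cycles on 21: each ℓ→(−1)^(ℓ−1), product (−1)^16 = +1.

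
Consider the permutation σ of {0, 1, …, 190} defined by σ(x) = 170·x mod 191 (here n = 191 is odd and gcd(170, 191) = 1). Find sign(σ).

+1

Start at x=64: 64 → 184 → 147 → 160 → 78 → 81 → 18 → … (one orbit).
3 cycles of lengths [95, 95, 1].
3 cycles on 191: each ℓ→(−1)^(ℓ−1), product (−1)^188 = +1.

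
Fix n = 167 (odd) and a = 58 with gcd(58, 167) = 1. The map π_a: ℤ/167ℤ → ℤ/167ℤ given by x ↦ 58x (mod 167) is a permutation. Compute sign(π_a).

Trace 16: π^k(16) = [16, 93, 50, 61, 31, 128, 76] for k=0..6.
3 cycles of lengths [83, 83, 1].
With 3 cycles on 167 points, sign = (−1)^{167−3} = +1.

+1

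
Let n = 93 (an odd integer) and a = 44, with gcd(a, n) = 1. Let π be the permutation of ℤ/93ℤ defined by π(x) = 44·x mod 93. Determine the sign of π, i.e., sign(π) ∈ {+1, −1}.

+1

Start at x=29: 29 → 67 → 65 → 70 → 11 → 19 → 92 → … (one orbit).
Cycle lengths of π_44 on ℤ/93ℤ: [30, 30, 30, 2, 1]; 5 cycles in total.
n − c = 93 − 5 = 88; sign = (−1)^88 = +1.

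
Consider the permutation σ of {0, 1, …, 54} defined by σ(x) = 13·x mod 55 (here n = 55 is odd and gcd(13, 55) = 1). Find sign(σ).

Orbit of 8 under x↦13x: [8, 49, 32, 31, 18, 14, 17]… (length divides ord_55(13)).
The orbit structure of x ↦ 13x mod 55: 5 orbits of sizes [20, 20, 10, 4, 1].
Σ(ℓ_i−1) = 55−5 = 50; sign = (−1)^50 = +1.
The Jacobi symbol (13|55) = +1 (Zolotarev) agrees.

+1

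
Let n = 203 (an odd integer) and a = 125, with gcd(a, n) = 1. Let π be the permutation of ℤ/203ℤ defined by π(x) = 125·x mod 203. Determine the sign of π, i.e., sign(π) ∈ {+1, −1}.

Trace 34: π^k(34) = [34, 190, 202, 78, 6, 141, 167] for k=0..6.
Cycle lengths of π_125 on ℤ/203ℤ: [14, 14, 14, 14, 14, 14, 14, 14, 14, 14, 14, 14, 14, 14, 2, 2, 2, 1]; 18 cycles in total.
With 18 cycles on 203 points, sign = (−1)^{203−18} = -1.
(125|203)_J = -1 (Zolotarev's lemma cross-check).

-1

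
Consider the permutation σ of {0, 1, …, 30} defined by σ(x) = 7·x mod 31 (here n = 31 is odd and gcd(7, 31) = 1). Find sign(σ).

+1

Start at x=28: 28 → 10 → 8 → 25 → 20 → 16 → 19 → … (one orbit).
π_7 has 3 disjoint cycles with lengths [15, 15, 1] on {0,…,30}.
sign(π) = (−1)^{n − #cycles} = (−1)^{31−3} = (−1)^28 = +1.
Via Zolotarev, sign(π_{7}) = (7|31) = +1.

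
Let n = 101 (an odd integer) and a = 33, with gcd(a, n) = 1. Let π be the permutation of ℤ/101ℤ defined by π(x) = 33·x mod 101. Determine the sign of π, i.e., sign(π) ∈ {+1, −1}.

Trace 87: π^k(87) = [87, 43, 5, 64, 92, 6, 97] for k=0..6.
Cycle type of π: 50×2 + 1; total 3 cycles.
n − c = 101 − 3 = 98; sign = (−1)^98 = +1.
Via Zolotarev, sign(π_{33}) = (33|101) = +1.

+1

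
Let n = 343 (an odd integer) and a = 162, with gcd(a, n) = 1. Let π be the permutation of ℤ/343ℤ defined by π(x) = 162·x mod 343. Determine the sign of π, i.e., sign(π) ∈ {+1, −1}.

+1

Trace 337: π^k(337) = [337, 57, 316, 85, 50, 211, 225] for k=0..6.
π_162 has 19 disjoint cycles with lengths [49, 49, 49, 49, 49, 49, 7, 7, 7, 7, 7, 7, 1, 1, 1, 1, 1, 1, 1] on {0,…,342}.
343 − 19 = 324 transpositions; sign(π) = (−1)^324 = +1.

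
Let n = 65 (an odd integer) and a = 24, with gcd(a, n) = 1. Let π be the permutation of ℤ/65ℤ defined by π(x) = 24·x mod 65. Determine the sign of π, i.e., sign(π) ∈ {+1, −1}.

-1

Trace 59: π^k(59) = [59, 51, 54, 61, 34, 36, 19] for k=0..6.
Cycle lengths of π_24 on ℤ/65ℤ: [12, 12, 12, 12, 12, 2, 2, 1]; 8 cycles in total.
65 − 8 = 57 transpositions; sign(π) = (−1)^57 = -1.
Via Zolotarev, sign(π_{24}) = (24|65) = -1.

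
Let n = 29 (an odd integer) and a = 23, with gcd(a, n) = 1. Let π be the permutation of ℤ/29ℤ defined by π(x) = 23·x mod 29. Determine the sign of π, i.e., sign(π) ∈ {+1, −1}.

+1

Start at x=1: 1 → 23 → 7 → 16 → 20 → 25 → 24 → 1 (one orbit).
Cycle type of π: 7×4 + 1; total 5 cycles.
Σ(ℓ_i−1) = 29−5 = 24; sign = (−1)^24 = +1.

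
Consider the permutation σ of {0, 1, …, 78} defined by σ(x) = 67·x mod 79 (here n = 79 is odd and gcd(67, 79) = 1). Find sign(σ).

+1

Start at x=46: 46 → 1 → 67 → 65 → 10 → 38 → 18 → … (one orbit).
7 cycles of lengths [13, 13, 13, 13, 13, 13, 1].
sign(π) = (−1)^{n − #cycles} = (−1)^{79−7} = (−1)^72 = +1.
Zolotarev: (67|79) = +1, matching the cycle-count sign.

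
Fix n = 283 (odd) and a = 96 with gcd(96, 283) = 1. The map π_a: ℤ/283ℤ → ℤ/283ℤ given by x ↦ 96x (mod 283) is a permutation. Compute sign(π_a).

+1

Start at x=262: 262 → 248 → 36 → 60 → 100 → 261 → 152 → … (one orbit).
Cycle lengths of π_96 on ℤ/283ℤ: [141, 141, 1]; 3 cycles in total.
With 3 cycles on 283 points, sign = (−1)^{283−3} = +1.
Via Zolotarev, sign(π_{96}) = (96|283) = +1.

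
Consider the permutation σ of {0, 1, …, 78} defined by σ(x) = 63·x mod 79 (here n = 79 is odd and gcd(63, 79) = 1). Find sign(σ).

Start at x=52: 52 → 37 → 40 → 71 → 49 → 6 → 62 → … (one orbit).
The orbit structure of x ↦ 63x mod 79: 2 orbits of sizes [78, 1].
79 − 2 = 77 transpositions; sign(π) = (−1)^77 = -1.

-1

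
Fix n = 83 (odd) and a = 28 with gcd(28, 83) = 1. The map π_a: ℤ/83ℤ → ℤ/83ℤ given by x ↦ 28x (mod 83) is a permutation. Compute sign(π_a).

+1

Orbit of 77 under x↦28x: [77, 81, 27, 9, 3, 1, 28]… (length divides ord_83(28)).
3 cycles of lengths [41, 41, 1].
Σ(ℓ_i−1) = 83−3 = 80; sign = (−1)^80 = +1.
(28|83)_J = +1 (Zolotarev's lemma cross-check).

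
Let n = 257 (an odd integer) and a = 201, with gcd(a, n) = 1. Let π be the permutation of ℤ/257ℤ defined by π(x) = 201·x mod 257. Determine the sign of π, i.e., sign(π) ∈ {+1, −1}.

-1

Start at x=79: 79 → 202 → 253 → 224 → 49 → 83 → 235 → … (one orbit).
Cycle lengths of π_201 on ℤ/257ℤ: [256, 1]; 2 cycles in total.
sign(π) = (−1)^{n − #cycles} = (−1)^{257−2} = (−1)^255 = -1.
Check: (201/257) = -1 by Zolotarev.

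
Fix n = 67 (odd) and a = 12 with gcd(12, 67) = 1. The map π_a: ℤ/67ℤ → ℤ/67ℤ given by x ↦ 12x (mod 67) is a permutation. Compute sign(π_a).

-1

Orbit of 3 under x↦12x: [3, 36, 30, 25, 32, 49, 52]… (length divides ord_67(12)).
Decompose π into cycles: lengths [66, 1] (2 cycles, including the fixed point 0).
Σ(ℓ_i−1) = 67−2 = 65; sign = (−1)^65 = -1.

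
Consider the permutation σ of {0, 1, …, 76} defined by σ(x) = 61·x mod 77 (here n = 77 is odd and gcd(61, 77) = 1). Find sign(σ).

Trace 76: π^k(76) = [76, 16, 52, 15, 68, 67, 6] for k=0..6.
π_61 has 5 disjoint cycles with lengths [30, 30, 10, 6, 1] on {0,…,76}.
With 5 cycles on 77 points, sign = (−1)^{77−5} = +1.
Via Zolotarev, sign(π_{61}) = (61|77) = +1.

+1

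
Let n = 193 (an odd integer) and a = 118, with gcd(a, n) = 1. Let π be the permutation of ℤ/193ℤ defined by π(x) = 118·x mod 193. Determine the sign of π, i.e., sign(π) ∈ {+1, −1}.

+1

Orbit of 67 under x↦118x: [67, 186, 139, 190, 32, 109, 124]… (length divides ord_193(118)).
π_118 has 3 disjoint cycles with lengths [96, 96, 1] on {0,…,192}.
3 cycles on 193: each ℓ→(−1)^(ℓ−1), product (−1)^190 = +1.
The Jacobi symbol (118|193) = +1 (Zolotarev) agrees.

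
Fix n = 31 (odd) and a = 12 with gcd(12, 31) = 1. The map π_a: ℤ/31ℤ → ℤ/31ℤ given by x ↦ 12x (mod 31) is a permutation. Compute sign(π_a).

-1

Orbit of 6 under x↦12x: [6, 10, 27, 14, 13, 1, 12]… (length divides ord_31(12)).
Cycle lengths of π_12 on ℤ/31ℤ: [30, 1]; 2 cycles in total.
2 cycles on 31: each ℓ→(−1)^(ℓ−1), product (−1)^29 = -1.
(12|31)_J = -1 (Zolotarev's lemma cross-check).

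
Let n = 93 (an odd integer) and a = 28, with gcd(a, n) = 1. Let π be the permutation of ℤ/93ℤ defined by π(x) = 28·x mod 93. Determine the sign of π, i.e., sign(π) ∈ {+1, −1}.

Trace 7: π^k(7) = [7, 10, 1, 28, 40, 4, 19] for k=0..6.
π_28 has 9 disjoint cycles with lengths [15, 15, 15, 15, 15, 15, 1, 1, 1] on {0,…,92}.
Σ(ℓ_i−1) = 93−9 = 84; sign = (−1)^84 = +1.

+1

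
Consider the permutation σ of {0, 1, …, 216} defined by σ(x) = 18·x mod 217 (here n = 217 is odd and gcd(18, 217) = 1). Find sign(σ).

+1

Start at x=144: 144 → 205 → 1 → 18 → 107 → 190 → 165 → … (one orbit).
π_18 has 17 disjoint cycles with lengths [15, 15, 15, 15, 15, 15, 15, 15, 15, 15, 15, 15, 15, 15, 3, 3, 1] on {0,…,216}.
17 cycles on 217: each ℓ→(−1)^(ℓ−1), product (−1)^200 = +1.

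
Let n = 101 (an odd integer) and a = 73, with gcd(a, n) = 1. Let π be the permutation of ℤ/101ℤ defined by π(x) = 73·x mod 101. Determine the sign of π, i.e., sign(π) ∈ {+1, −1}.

Trace 25: π^k(25) = [25, 7, 6, 34, 58, 93, 22] for k=0..6.
π_73 has 2 disjoint cycles with lengths [100, 1] on {0,…,100}.
n − c = 101 − 2 = 99; sign = (−1)^99 = -1.
Check: (73/101) = -1 by Zolotarev.

-1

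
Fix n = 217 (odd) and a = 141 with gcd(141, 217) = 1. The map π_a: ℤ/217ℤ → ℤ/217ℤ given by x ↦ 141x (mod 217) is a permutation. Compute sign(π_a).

Start at x=22: 22 → 64 → 127 → 113 → 92 → 169 → 176 → … (one orbit).
The orbit structure of x ↦ 141x mod 217: 14 orbits of sizes [30, 30, 30, 30, 30, 30, 30, 1, 1, 1, 1, 1, 1, 1].
sign(π) = (−1)^{n − #cycles} = (−1)^{217−14} = (−1)^203 = -1.

-1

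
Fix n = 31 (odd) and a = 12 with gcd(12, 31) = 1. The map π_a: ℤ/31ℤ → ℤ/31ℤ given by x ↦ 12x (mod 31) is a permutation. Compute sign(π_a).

Orbit of 8 under x↦12x: [8, 3, 5, 29, 7, 22, 16]… (length divides ord_31(12)).
π_12 has 2 disjoint cycles with lengths [30, 1] on {0,…,30}.
With 2 cycles on 31 points, sign = (−1)^{31−2} = -1.
(12|31)_J = -1 (Zolotarev's lemma cross-check).

-1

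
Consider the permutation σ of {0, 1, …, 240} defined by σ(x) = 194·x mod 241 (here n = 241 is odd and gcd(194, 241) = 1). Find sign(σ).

+1

Start at x=194: 194 → 40 → 48 → 154 → 233 → 135 → 162 → … (one orbit).
7 cycles of lengths [40, 40, 40, 40, 40, 40, 1].
7 cycles on 241: each ℓ→(−1)^(ℓ−1), product (−1)^234 = +1.
Check: (194/241) = +1 by Zolotarev.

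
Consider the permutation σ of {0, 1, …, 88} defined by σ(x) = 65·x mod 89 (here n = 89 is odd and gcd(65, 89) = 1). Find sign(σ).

Trace 31: π^k(31) = [31, 57, 56, 80, 38, 67, 83] for k=0..6.
π_65 has 2 disjoint cycles with lengths [88, 1] on {0,…,88}.
n − c = 89 − 2 = 87; sign = (−1)^87 = -1.
Check: (65/89) = -1 by Zolotarev.

-1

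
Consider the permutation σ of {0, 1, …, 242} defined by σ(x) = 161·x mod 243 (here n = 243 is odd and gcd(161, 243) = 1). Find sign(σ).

-1

Trace 242: π^k(242) = [242, 82, 80, 1, 161, 163] for k=0..5.
Decompose π into cycles: lengths [6, 6, 6, 6, 6, 6, 6, 6, 6, 6, 6, 6, 6, 6, 6, 6, 6, 6, 6, 6, 6, 6, 6, 6, 6, 6, 6, 2, 2, 2, 2, 2, 2, 2, 2, 2, 2, 2, 2, 2, 2, 2, 2, 2, 2, 2, 2, 2, 2, 2, 2, 2, 2, 2, 2, 2, 2, 2, 2, 2, 2, 2, 2, 2, 2, 2, 2, 1] (68 cycles, including the fixed point 0).
n − c = 243 − 68 = 175; sign = (−1)^175 = -1.
(161|243)_J = -1 (Zolotarev's lemma cross-check).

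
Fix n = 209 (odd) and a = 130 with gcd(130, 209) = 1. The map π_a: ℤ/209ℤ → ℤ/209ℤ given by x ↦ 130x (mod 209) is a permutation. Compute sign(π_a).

+1

Orbit of 111 under x↦130x: [111, 9, 125, 157, 137, 45, 207]… (length divides ord_209(130)).
The orbit structure of x ↦ 130x mod 209: 9 orbits of sizes [45, 45, 45, 45, 9, 9, 5, 5, 1].
With 9 cycles on 209 points, sign = (−1)^{209−9} = +1.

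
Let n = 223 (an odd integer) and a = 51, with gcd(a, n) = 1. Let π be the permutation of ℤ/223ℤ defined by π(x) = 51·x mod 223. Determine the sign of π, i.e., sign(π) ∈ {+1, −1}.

Start at x=130: 130 → 163 → 62 → 40 → 33 → 122 → 201 → … (one orbit).
Cycle lengths of π_51 on ℤ/223ℤ: [222, 1]; 2 cycles in total.
sign(π) = (−1)^{n − #cycles} = (−1)^{223−2} = (−1)^221 = -1.
(51|223)_J = -1 (Zolotarev's lemma cross-check).

-1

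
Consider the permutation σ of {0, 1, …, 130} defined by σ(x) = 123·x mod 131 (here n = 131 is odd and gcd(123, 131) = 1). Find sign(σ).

+1

Start at x=3: 3 → 107 → 61 → 36 → 105 → 77 → 39 → … (one orbit).
3 cycles of lengths [65, 65, 1].
3 cycles on 131: each ℓ→(−1)^(ℓ−1), product (−1)^128 = +1.
Via Zolotarev, sign(π_{123}) = (123|131) = +1.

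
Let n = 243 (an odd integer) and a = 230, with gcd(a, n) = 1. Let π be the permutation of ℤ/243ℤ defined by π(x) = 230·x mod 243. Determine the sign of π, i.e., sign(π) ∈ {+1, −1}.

-1

Trace 211: π^k(211) = [211, 173, 181, 77, 214, 134, 202] for k=0..6.
π_230 has 6 disjoint cycles with lengths [162, 54, 18, 6, 2, 1] on {0,…,242}.
243 − 6 = 237 transpositions; sign(π) = (−1)^237 = -1.
(230|243)_J = -1 (Zolotarev's lemma cross-check).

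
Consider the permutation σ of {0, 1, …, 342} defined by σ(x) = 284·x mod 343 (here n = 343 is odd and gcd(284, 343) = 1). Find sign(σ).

Start at x=18: 18 → 310 → 232 → 32 → 170 → 260 → 95 → … (one orbit).
π_284 has 7 disjoint cycles with lengths [147, 147, 21, 21, 3, 3, 1] on {0,…,342}.
With 7 cycles on 343 points, sign = (−1)^{343−7} = +1.

+1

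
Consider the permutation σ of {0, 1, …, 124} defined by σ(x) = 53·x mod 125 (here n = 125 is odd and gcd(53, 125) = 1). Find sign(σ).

Start at x=116: 116 → 23 → 94 → 107 → 46 → 63 → 89 → … (one orbit).
Decompose π into cycles: lengths [100, 20, 4, 1] (4 cycles, including the fixed point 0).
With 4 cycles on 125 points, sign = (−1)^{125−4} = -1.
Via Zolotarev, sign(π_{53}) = (53|125) = -1.

-1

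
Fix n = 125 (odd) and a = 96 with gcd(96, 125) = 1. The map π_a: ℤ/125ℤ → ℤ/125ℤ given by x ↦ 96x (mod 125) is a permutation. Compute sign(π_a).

Orbit of 51 under x↦96x: [51, 21, 16, 36, 81, 26, 121]… (length divides ord_125(96)).
Decompose π into cycles: lengths [25, 25, 25, 25, 5, 5, 5, 5, 1, 1, 1, 1, 1] (13 cycles, including the fixed point 0).
sign(π) = (−1)^{n − #cycles} = (−1)^{125−13} = (−1)^112 = +1.

+1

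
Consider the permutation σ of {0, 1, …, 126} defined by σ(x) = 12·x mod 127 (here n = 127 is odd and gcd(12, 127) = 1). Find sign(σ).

Start at x=38: 38 → 75 → 11 → 5 → 60 → 85 → 4 → … (one orbit).
2 cycles of lengths [126, 1].
Σ(ℓ_i−1) = 127−2 = 125; sign = (−1)^125 = -1.

-1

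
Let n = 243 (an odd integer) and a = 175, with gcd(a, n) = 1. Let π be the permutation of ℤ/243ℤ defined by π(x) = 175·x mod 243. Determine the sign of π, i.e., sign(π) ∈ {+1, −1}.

+1

Start at x=91: 91 → 130 → 151 → 181 → 85 → 52 → 109 → … (one orbit).
11 cycles of lengths [81, 81, 27, 27, 9, 9, 3, 3, 1, 1, 1].
With 11 cycles on 243 points, sign = (−1)^{243−11} = +1.
Check: (175/243) = +1 by Zolotarev.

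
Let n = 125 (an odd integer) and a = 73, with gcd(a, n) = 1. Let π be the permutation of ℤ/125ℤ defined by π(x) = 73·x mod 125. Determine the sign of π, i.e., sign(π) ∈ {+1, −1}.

-1

Start at x=24: 24 → 2 → 21 → 33 → 34 → 107 → 61 → … (one orbit).
Cycle type of π: 100 + 20 + 4 + 1; total 4 cycles.
4 cycles on 125: each ℓ→(−1)^(ℓ−1), product (−1)^121 = -1.
The Jacobi symbol (73|125) = -1 (Zolotarev) agrees.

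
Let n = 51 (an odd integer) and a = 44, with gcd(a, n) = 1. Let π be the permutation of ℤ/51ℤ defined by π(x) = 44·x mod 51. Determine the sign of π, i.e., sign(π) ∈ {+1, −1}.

+1

Orbit of 23 under x↦44x: [23, 43, 5, 16, 41, 19, 20]… (length divides ord_51(44)).
Cycle lengths of π_44 on ℤ/51ℤ: [16, 16, 16, 2, 1]; 5 cycles in total.
5 cycles on 51: each ℓ→(−1)^(ℓ−1), product (−1)^46 = +1.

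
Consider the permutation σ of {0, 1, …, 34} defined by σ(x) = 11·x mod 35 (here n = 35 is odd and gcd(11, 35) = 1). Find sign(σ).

Trace 1: π^k(1) = [1, 11, 16] for k=0..2.
π_11 has 15 disjoint cycles with lengths [3, 3, 3, 3, 3, 3, 3, 3, 3, 3, 1, 1, 1, 1, 1] on {0,…,34}.
35 − 15 = 20 transpositions; sign(π) = (−1)^20 = +1.
(11|35)_J = +1 (Zolotarev's lemma cross-check).

+1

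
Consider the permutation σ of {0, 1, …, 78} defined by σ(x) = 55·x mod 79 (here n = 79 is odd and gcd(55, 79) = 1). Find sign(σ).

+1

Start at x=23: 23 → 1 → 55 → 23 (one orbit).
Cycle lengths of π_55 on ℤ/79ℤ: [3, 3, 3, 3, 3, 3, 3, 3, 3, 3, 3, 3, 3, 3, 3, 3, 3, 3, 3, 3, 3, 3, 3, 3, 3, 3, 1]; 27 cycles in total.
With 27 cycles on 79 points, sign = (−1)^{79−27} = +1.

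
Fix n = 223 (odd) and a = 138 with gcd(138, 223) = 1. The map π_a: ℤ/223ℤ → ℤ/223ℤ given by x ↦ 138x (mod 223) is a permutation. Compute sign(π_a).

Start at x=19: 19 → 169 → 130 → 100 → 197 → 203 → 139 → … (one orbit).
The orbit structure of x ↦ 138x mod 223: 3 orbits of sizes [111, 111, 1].
3 cycles on 223: each ℓ→(−1)^(ℓ−1), product (−1)^220 = +1.

+1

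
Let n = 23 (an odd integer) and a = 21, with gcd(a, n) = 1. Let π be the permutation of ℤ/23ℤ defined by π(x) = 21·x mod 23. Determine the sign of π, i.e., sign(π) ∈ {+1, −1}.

Trace 5: π^k(5) = [5, 13, 20, 6, 11, 1, 21] for k=0..6.
Cycle lengths of π_21 on ℤ/23ℤ: [22, 1]; 2 cycles in total.
n − c = 23 − 2 = 21; sign = (−1)^21 = -1.

-1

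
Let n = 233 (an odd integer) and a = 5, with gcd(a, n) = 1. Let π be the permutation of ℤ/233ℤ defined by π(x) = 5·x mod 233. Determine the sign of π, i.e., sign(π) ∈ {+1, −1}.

-1

Start at x=28: 28 → 140 → 1 → 5 → 25 → 125 → 159 → … (one orbit).
Decompose π into cycles: lengths [232, 1] (2 cycles, including the fixed point 0).
With 2 cycles on 233 points, sign = (−1)^{233−2} = -1.
(5|233)_J = -1 (Zolotarev's lemma cross-check).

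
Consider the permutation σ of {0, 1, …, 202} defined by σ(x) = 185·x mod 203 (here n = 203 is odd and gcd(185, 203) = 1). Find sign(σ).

Orbit of 201 under x↦185x: [201, 36, 164, 93, 153, 88, 40]… (length divides ord_203(185)).
π_185 has 5 disjoint cycles with lengths [84, 84, 28, 6, 1] on {0,…,202}.
203 − 5 = 198 transpositions; sign(π) = (−1)^198 = +1.

+1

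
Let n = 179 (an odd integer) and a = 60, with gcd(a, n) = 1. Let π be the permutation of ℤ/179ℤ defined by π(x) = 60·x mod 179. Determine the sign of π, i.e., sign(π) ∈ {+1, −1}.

+1

Start at x=77: 77 → 145 → 108 → 36 → 12 → 4 → 61 → … (one orbit).
The orbit structure of x ↦ 60x mod 179: 3 orbits of sizes [89, 89, 1].
Σ(ℓ_i−1) = 179−3 = 176; sign = (−1)^176 = +1.
Check: (60/179) = +1 by Zolotarev.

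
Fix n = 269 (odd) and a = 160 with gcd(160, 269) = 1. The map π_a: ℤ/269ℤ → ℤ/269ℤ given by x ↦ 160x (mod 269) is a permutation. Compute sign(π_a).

-1

Orbit of 29 under x↦160x: [29, 67, 229, 56, 83, 99, 238]… (length divides ord_269(160)).
Cycle lengths of π_160 on ℤ/269ℤ: [268, 1]; 2 cycles in total.
Σ(ℓ_i−1) = 269−2 = 267; sign = (−1)^267 = -1.
The Jacobi symbol (160|269) = -1 (Zolotarev) agrees.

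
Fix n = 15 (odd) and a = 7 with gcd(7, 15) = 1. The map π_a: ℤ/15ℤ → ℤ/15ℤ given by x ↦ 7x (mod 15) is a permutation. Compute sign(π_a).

Start at x=7: 7 → 4 → 13 → 1 → 7 (one orbit).
Cycle type of π: 4×3 + 1×3; total 6 cycles.
With 6 cycles on 15 points, sign = (−1)^{15−6} = -1.
(7|15)_J = -1 (Zolotarev's lemma cross-check).

-1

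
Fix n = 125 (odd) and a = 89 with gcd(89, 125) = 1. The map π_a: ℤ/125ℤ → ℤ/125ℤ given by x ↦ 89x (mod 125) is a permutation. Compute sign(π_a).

Orbit of 31 under x↦89x: [31, 9, 51, 39, 96, 44, 41]… (length divides ord_125(89)).
Cycle type of π: 50×2 + 10×2 + 2×2 + 1; total 7 cycles.
sign(π) = (−1)^{n − #cycles} = (−1)^{125−7} = (−1)^118 = +1.
Check: (89/125) = +1 by Zolotarev.

+1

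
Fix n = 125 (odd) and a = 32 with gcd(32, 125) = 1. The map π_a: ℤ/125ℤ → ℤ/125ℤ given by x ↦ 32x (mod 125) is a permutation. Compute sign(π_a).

Trace 74: π^k(74) = [74, 118, 26, 82, 124, 93, 101] for k=0..6.
12 cycles of lengths [20, 20, 20, 20, 20, 4, 4, 4, 4, 4, 4, 1].
With 12 cycles on 125 points, sign = (−1)^{125−12} = -1.
Check: (32/125) = -1 by Zolotarev.

-1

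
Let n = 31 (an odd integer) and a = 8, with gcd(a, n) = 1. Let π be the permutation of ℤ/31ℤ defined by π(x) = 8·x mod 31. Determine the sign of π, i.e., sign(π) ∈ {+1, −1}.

+1

Trace 1: π^k(1) = [1, 8, 2, 16, 4] for k=0..4.
7 cycles of lengths [5, 5, 5, 5, 5, 5, 1].
sign(π) = (−1)^{n − #cycles} = (−1)^{31−7} = (−1)^24 = +1.
Zolotarev: (8|31) = +1, matching the cycle-count sign.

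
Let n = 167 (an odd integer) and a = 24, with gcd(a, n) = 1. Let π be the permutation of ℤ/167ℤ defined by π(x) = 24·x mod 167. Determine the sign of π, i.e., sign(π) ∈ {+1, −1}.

+1

Start at x=65: 65 → 57 → 32 → 100 → 62 → 152 → 141 → … (one orbit).
Cycle lengths of π_24 on ℤ/167ℤ: [83, 83, 1]; 3 cycles in total.
167 − 3 = 164 transpositions; sign(π) = (−1)^164 = +1.
The Jacobi symbol (24|167) = +1 (Zolotarev) agrees.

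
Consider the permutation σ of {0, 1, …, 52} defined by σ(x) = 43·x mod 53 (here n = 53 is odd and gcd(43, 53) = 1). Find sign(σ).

+1

Trace 9: π^k(9) = [9, 16, 52, 10, 6, 46, 17] for k=0..6.
3 cycles of lengths [26, 26, 1].
53 − 3 = 50 transpositions; sign(π) = (−1)^50 = +1.
Check: (43/53) = +1 by Zolotarev.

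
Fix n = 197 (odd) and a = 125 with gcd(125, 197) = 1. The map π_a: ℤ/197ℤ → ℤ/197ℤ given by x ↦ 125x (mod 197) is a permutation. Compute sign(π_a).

-1

Orbit of 142 under x↦125x: [142, 20, 136, 58, 158, 50, 143]… (length divides ord_197(125)).
Cycle type of π: 196 + 1; total 2 cycles.
Σ(ℓ_i−1) = 197−2 = 195; sign = (−1)^195 = -1.
Check: (125/197) = -1 by Zolotarev.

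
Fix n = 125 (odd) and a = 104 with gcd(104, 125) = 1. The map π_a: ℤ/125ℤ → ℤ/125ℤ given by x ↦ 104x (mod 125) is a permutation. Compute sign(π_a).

Trace 89: π^k(89) = [89, 6, 124, 21, 59, 11, 19] for k=0..6.
π_104 has 7 disjoint cycles with lengths [50, 50, 10, 10, 2, 2, 1] on {0,…,124}.
With 7 cycles on 125 points, sign = (−1)^{125−7} = +1.
Via Zolotarev, sign(π_{104}) = (104|125) = +1.

+1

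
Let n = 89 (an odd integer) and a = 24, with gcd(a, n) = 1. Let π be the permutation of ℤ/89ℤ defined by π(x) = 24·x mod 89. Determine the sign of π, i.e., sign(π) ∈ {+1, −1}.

-1

Start at x=26: 26 → 1 → 24 → 42 → 29 → 73 → 61 → … (one orbit).
π_24 has 2 disjoint cycles with lengths [88, 1] on {0,…,88}.
Σ(ℓ_i−1) = 89−2 = 87; sign = (−1)^87 = -1.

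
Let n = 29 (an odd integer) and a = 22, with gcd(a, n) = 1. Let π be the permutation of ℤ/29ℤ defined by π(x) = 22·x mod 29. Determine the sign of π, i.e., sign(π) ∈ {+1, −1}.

+1

Orbit of 22 under x↦22x: [22, 20, 5, 23, 13, 25, 28]… (length divides ord_29(22)).
Cycle type of π: 14×2 + 1; total 3 cycles.
sign(π) = (−1)^{n − #cycles} = (−1)^{29−3} = (−1)^26 = +1.
(22|29)_J = +1 (Zolotarev's lemma cross-check).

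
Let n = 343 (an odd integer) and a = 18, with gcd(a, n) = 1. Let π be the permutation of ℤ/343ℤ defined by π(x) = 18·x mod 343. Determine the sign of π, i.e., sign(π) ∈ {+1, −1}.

Trace 1: π^k(1) = [1, 18, 324] for k=0..2.
115 cycles of lengths [3, 3, 3, 3, 3, 3, 3, 3, 3, 3, 3, 3, 3, 3, 3, 3, 3, 3, 3, 3, 3, 3, 3, 3, 3, 3, 3, 3, 3, 3, 3, 3, 3, 3, 3, 3, 3, 3, 3, 3, 3, 3, 3, 3, 3, 3, 3, 3, 3, 3, 3, 3, 3, 3, 3, 3, 3, 3, 3, 3, 3, 3, 3, 3, 3, 3, 3, 3, 3, 3, 3, 3, 3, 3, 3, 3, 3, 3, 3, 3, 3, 3, 3, 3, 3, 3, 3, 3, 3, 3, 3, 3, 3, 3, 3, 3, 3, 3, 3, 3, 3, 3, 3, 3, 3, 3, 3, 3, 3, 3, 3, 3, 3, 3, 1].
n − c = 343 − 115 = 228; sign = (−1)^228 = +1.

+1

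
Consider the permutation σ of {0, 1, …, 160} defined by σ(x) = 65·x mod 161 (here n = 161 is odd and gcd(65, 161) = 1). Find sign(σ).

Orbit of 71 under x↦65x: [71, 107, 32, 148, 121, 137, 50]… (length divides ord_161(65)).
Cycle type of π: 66×2 + 22 + 3×2 + 1; total 6 cycles.
n − c = 161 − 6 = 155; sign = (−1)^155 = -1.

-1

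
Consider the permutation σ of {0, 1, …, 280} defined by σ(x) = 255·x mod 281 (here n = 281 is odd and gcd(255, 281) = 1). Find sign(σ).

-1

Orbit of 177 under x↦255x: [177, 175, 227, 280, 26, 167, 154]… (length divides ord_281(255)).
Cycle lengths of π_255 on ℤ/281ℤ: [280, 1]; 2 cycles in total.
n − c = 281 − 2 = 279; sign = (−1)^279 = -1.
Check: (255/281) = -1 by Zolotarev.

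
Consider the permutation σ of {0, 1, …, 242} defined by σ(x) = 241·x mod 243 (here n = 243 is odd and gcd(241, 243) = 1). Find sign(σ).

+1

Start at x=118: 118 → 7 → 229 → 28 → 187 → 112 → 19 → … (one orbit).
The orbit structure of x ↦ 241x mod 243: 11 orbits of sizes [81, 81, 27, 27, 9, 9, 3, 3, 1, 1, 1].
Σ(ℓ_i−1) = 243−11 = 232; sign = (−1)^232 = +1.
Via Zolotarev, sign(π_{241}) = (241|243) = +1.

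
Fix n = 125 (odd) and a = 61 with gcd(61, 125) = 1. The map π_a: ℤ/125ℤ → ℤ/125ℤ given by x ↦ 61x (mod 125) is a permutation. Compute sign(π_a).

+1

Start at x=6: 6 → 116 → 76 → 11 → 46 → 56 → 41 → … (one orbit).
Cycle type of π: 25×4 + 5×4 + 1×5; total 13 cycles.
Σ(ℓ_i−1) = 125−13 = 112; sign = (−1)^112 = +1.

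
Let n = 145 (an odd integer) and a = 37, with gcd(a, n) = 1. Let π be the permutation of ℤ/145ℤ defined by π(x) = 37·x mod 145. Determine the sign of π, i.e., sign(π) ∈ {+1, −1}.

+1

Orbit of 43 under x↦37x: [43, 141, 142, 34, 98, 1, 37]… (length divides ord_145(37)).
Decompose π into cycles: lengths [28, 28, 28, 28, 28, 4, 1] (7 cycles, including the fixed point 0).
Σ(ℓ_i−1) = 145−7 = 138; sign = (−1)^138 = +1.
(37|145)_J = +1 (Zolotarev's lemma cross-check).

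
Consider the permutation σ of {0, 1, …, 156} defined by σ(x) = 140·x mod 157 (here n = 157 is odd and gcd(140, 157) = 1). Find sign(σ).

+1

Trace 108: π^k(108) = [108, 48, 126, 56, 147, 13, 93] for k=0..6.
Decompose π into cycles: lengths [78, 78, 1] (3 cycles, including the fixed point 0).
sign(π) = (−1)^{n − #cycles} = (−1)^{157−3} = (−1)^154 = +1.
(140|157)_J = +1 (Zolotarev's lemma cross-check).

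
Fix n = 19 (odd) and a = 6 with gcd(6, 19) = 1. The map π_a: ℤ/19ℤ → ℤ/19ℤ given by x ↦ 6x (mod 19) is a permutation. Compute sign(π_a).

Orbit of 17 under x↦6x: [17, 7, 4, 5, 11, 9, 16]… (length divides ord_19(6)).
The orbit structure of x ↦ 6x mod 19: 3 orbits of sizes [9, 9, 1].
19 − 3 = 16 transpositions; sign(π) = (−1)^16 = +1.

+1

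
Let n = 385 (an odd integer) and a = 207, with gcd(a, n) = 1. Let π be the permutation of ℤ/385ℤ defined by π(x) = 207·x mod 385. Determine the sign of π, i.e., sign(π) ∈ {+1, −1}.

-1

Start at x=344: 344 → 368 → 331 → 372 → 4 → 58 → 71 → … (one orbit).
Cycle type of π: 60×4 + 20×2 + 15×4 + 12×2 + 5×2 + 4 + 3×2 + 1; total 18 cycles.
With 18 cycles on 385 points, sign = (−1)^{385−18} = -1.
Zolotarev: (207|385) = -1, matching the cycle-count sign.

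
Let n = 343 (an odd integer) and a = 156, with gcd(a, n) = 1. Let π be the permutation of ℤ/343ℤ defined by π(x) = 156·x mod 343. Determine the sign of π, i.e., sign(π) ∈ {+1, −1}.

Trace 221: π^k(221) = [221, 176, 16, 95, 71, 100, 165] for k=0..6.
π_156 has 7 disjoint cycles with lengths [147, 147, 21, 21, 3, 3, 1] on {0,…,342}.
With 7 cycles on 343 points, sign = (−1)^{343−7} = +1.
The Jacobi symbol (156|343) = +1 (Zolotarev) agrees.

+1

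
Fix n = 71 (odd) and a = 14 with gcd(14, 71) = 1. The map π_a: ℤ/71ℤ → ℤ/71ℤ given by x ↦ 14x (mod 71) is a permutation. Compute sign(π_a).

Orbit of 54 under x↦14x: [54, 46, 5, 70, 57, 17, 25]… (length divides ord_71(14)).
8 cycles of lengths [10, 10, 10, 10, 10, 10, 10, 1].
With 8 cycles on 71 points, sign = (−1)^{71−8} = -1.

-1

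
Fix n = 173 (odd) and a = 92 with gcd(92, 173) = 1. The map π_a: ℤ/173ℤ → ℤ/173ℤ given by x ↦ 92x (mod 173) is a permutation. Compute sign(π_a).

Orbit of 151 under x↦92x: [151, 52, 113, 16, 88, 138, 67]… (length divides ord_173(92)).
The orbit structure of x ↦ 92x mod 173: 3 orbits of sizes [86, 86, 1].
Σ(ℓ_i−1) = 173−3 = 170; sign = (−1)^170 = +1.
Check: (92/173) = +1 by Zolotarev.

+1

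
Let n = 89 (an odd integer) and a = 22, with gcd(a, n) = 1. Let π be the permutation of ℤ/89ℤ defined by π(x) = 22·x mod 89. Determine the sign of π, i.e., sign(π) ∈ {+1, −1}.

Start at x=67: 67 → 50 → 32 → 81 → 2 → 44 → 78 → … (one orbit).
Cycle lengths of π_22 on ℤ/89ℤ: [22, 22, 22, 22, 1]; 5 cycles in total.
5 cycles on 89: each ℓ→(−1)^(ℓ−1), product (−1)^84 = +1.
The Jacobi symbol (22|89) = +1 (Zolotarev) agrees.

+1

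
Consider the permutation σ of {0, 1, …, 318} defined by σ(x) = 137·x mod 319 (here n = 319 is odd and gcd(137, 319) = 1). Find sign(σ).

-1

Start at x=284: 284 → 309 → 225 → 201 → 103 → 75 → 67 → … (one orbit).
π_137 has 6 disjoint cycles with lengths [140, 140, 28, 5, 5, 1] on {0,…,318}.
6 cycles on 319: each ℓ→(−1)^(ℓ−1), product (−1)^313 = -1.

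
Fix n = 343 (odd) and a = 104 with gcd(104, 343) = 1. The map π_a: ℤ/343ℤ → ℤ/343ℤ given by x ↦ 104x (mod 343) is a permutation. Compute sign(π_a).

Trace 83: π^k(83) = [83, 57, 97, 141, 258, 78, 223] for k=0..6.
The orbit structure of x ↦ 104x mod 343: 10 orbits of sizes [98, 98, 98, 14, 14, 14, 2, 2, 2, 1].
sign(π) = (−1)^{n − #cycles} = (−1)^{343−10} = (−1)^333 = -1.

-1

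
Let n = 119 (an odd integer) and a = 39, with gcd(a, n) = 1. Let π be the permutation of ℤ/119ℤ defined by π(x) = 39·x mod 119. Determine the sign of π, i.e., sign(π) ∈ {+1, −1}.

-1

Trace 88: π^k(88) = [88, 100, 92, 18, 107, 8, 74] for k=0..6.
π_39 has 6 disjoint cycles with lengths [48, 48, 16, 3, 3, 1] on {0,…,118}.
With 6 cycles on 119 points, sign = (−1)^{119−6} = -1.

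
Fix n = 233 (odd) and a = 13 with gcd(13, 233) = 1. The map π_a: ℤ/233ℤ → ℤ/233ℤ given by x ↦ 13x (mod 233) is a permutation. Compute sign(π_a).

Orbit of 161 under x↦13x: [161, 229, 181, 23, 66, 159, 203]… (length divides ord_233(13)).
Cycle lengths of π_13 on ℤ/233ℤ: [116, 116, 1]; 3 cycles in total.
With 3 cycles on 233 points, sign = (−1)^{233−3} = +1.
(13|233)_J = +1 (Zolotarev's lemma cross-check).

+1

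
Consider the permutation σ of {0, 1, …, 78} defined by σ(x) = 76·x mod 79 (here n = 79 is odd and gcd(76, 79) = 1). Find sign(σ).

+1

Orbit of 32 under x↦76x: [32, 62, 51, 5, 64, 45, 23]… (length divides ord_79(76)).
Decompose π into cycles: lengths [39, 39, 1] (3 cycles, including the fixed point 0).
sign(π) = (−1)^{n − #cycles} = (−1)^{79−3} = (−1)^76 = +1.
(76|79)_J = +1 (Zolotarev's lemma cross-check).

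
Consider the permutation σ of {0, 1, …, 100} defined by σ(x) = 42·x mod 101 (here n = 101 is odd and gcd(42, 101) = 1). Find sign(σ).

Trace 49: π^k(49) = [49, 38, 81, 69, 70, 11, 58] for k=0..6.
Cycle lengths of π_42 on ℤ/101ℤ: [100, 1]; 2 cycles in total.
2 cycles on 101: each ℓ→(−1)^(ℓ−1), product (−1)^99 = -1.
Zolotarev: (42|101) = -1, matching the cycle-count sign.

-1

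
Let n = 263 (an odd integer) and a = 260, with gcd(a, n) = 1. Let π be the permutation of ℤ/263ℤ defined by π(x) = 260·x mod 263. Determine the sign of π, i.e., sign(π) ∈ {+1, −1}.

-1

Orbit of 77 under x↦260x: [77, 32, 167, 25, 188, 225, 114]… (length divides ord_263(260)).
Cycle type of π: 262 + 1; total 2 cycles.
263 − 2 = 261 transpositions; sign(π) = (−1)^261 = -1.
(260|263)_J = -1 (Zolotarev's lemma cross-check).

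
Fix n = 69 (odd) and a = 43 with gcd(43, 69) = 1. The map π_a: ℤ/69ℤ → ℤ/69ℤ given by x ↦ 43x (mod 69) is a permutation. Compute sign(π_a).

-1

Trace 31: π^k(31) = [31, 22, 49, 37, 4, 34, 13] for k=0..6.
The orbit structure of x ↦ 43x mod 69: 6 orbits of sizes [22, 22, 22, 1, 1, 1].
n − c = 69 − 6 = 63; sign = (−1)^63 = -1.
(43|69)_J = -1 (Zolotarev's lemma cross-check).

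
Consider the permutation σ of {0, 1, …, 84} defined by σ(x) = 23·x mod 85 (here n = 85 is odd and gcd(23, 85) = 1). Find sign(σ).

+1

Start at x=12: 12 → 21 → 58 → 59 → 82 → 16 → 28 → … (one orbit).
7 cycles of lengths [16, 16, 16, 16, 16, 4, 1].
85 − 7 = 78 transpositions; sign(π) = (−1)^78 = +1.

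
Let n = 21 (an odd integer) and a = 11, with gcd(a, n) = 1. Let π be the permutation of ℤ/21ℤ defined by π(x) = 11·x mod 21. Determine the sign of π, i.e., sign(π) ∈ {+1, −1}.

Orbit of 2 under x↦11x: [2, 1, 11, 16, 8, 4]… (length divides ord_21(11)).
6 cycles of lengths [6, 6, 3, 3, 2, 1].
6 cycles on 21: each ℓ→(−1)^(ℓ−1), product (−1)^15 = -1.

-1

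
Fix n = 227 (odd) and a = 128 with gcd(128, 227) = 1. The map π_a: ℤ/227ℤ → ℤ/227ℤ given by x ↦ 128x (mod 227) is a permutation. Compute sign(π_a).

-1

Trace 122: π^k(122) = [122, 180, 113, 163, 207, 164, 108] for k=0..6.
Decompose π into cycles: lengths [226, 1] (2 cycles, including the fixed point 0).
With 2 cycles on 227 points, sign = (−1)^{227−2} = -1.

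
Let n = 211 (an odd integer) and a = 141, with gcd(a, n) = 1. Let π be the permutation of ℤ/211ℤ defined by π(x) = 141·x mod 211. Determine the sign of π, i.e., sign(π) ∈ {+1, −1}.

Orbit of 6 under x↦141x: [6, 2, 71, 94, 172, 198, 66]… (length divides ord_211(141)).
π_141 has 2 disjoint cycles with lengths [210, 1] on {0,…,210}.
211 − 2 = 209 transpositions; sign(π) = (−1)^209 = -1.

-1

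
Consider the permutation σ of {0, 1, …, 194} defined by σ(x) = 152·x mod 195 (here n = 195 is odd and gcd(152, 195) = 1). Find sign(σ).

+1

Start at x=16: 16 → 92 → 139 → 68 → 1 → 152 → 94 → … (one orbit).
Decompose π into cycles: lengths [12, 12, 12, 12, 12, 12, 12, 12, 12, 12, 12, 12, 6, 6, 6, 6, 4, 4, 4, 3, 3, 3, 3, 2, 1] (25 cycles, including the fixed point 0).
Σ(ℓ_i−1) = 195−25 = 170; sign = (−1)^170 = +1.
(152|195)_J = +1 (Zolotarev's lemma cross-check).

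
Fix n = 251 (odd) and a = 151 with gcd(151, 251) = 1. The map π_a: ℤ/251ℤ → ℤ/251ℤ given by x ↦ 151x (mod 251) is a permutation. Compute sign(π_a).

-1

Trace 241: π^k(241) = [241, 247, 149, 160, 64, 126, 201] for k=0..6.
Cycle type of π: 50×5 + 1; total 6 cycles.
sign(π) = (−1)^{n − #cycles} = (−1)^{251−6} = (−1)^245 = -1.
Check: (151/251) = -1 by Zolotarev.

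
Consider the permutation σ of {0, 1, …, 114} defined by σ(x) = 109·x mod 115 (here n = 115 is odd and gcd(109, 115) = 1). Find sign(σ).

Start at x=99: 99 → 96 → 114 → 6 → 79 → 101 → 84 → … (one orbit).
π_109 has 8 disjoint cycles with lengths [22, 22, 22, 22, 22, 2, 2, 1] on {0,…,114}.
8 cycles on 115: each ℓ→(−1)^(ℓ−1), product (−1)^107 = -1.
Check: (109/115) = -1 by Zolotarev.

-1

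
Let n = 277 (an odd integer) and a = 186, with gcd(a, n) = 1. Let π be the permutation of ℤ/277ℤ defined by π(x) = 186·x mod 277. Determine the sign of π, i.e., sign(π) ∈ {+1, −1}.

+1

Trace 123: π^k(123) = [123, 164, 34, 230, 122, 255, 63] for k=0..6.
Cycle lengths of π_186 on ℤ/277ℤ: [138, 138, 1]; 3 cycles in total.
277 − 3 = 274 transpositions; sign(π) = (−1)^274 = +1.
Zolotarev: (186|277) = +1, matching the cycle-count sign.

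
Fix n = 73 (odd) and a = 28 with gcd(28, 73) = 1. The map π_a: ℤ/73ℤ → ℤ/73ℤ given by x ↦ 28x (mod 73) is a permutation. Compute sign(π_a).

Orbit of 17 under x↦28x: [17, 38, 42, 8, 5, 67, 51]… (length divides ord_73(28)).
Cycle lengths of π_28 on ℤ/73ℤ: [72, 1]; 2 cycles in total.
With 2 cycles on 73 points, sign = (−1)^{73−2} = -1.
Zolotarev: (28|73) = -1, matching the cycle-count sign.

-1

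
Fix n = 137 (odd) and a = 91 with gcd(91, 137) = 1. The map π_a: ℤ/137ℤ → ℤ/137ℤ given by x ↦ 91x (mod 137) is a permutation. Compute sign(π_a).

Start at x=34: 34 → 80 → 19 → 85 → 63 → 116 → 7 → … (one orbit).
Cycle lengths of π_91 on ℤ/137ℤ: [136, 1]; 2 cycles in total.
137 − 2 = 135 transpositions; sign(π) = (−1)^135 = -1.
Check: (91/137) = -1 by Zolotarev.

-1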